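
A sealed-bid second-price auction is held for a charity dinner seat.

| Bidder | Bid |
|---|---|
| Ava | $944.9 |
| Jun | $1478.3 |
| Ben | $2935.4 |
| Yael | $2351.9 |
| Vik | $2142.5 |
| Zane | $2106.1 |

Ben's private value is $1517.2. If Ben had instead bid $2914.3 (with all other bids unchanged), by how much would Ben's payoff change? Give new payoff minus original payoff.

The highest bid among the other bidders is $2351.9; Ben's bid doesn't change that.
Original bid $2935.4: Ben is highest, pays the top rival bid $2351.9; payoff $1517.2 − $2351.9 = −$834.7.
Alternative bid $2914.3: Ben is highest, pays the top rival bid $2351.9; payoff $1517.2 − $2351.9 = −$834.7.
Change in payoff = −$834.7 − (−$834.7) = $0.

$0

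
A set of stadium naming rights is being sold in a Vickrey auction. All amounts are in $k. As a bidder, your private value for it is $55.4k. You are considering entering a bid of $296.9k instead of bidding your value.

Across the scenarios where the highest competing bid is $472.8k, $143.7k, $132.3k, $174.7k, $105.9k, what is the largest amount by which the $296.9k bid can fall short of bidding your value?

$119.3k

$472.8k: same outcome either way → loss $0k.
$143.7k: truthful gives $0k, deviation gives −$88.3k → loss $88.3k.
$132.3k: truthful gives $0k, deviation gives −$76.9k → loss $76.9k.
$174.7k: truthful gives $0k, deviation gives −$119.3k → loss $119.3k.
$105.9k: truthful gives $0k, deviation gives −$50.5k → loss $50.5k.
Maximum loss: $119.3k.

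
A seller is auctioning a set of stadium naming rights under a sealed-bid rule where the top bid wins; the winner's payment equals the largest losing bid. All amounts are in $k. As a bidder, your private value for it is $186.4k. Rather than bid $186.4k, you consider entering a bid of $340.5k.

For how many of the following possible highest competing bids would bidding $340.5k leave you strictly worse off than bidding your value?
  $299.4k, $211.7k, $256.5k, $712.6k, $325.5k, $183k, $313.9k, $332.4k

The deviation hurts exactly when the highest competing bid lies strictly between $186.4k and $340.5k — overbidding then wins at a price above your value.
$299.4k: inside the interval → strictly worse (loss $113k).
$211.7k: inside the interval → strictly worse (loss $25.3k).
$256.5k: inside the interval → strictly worse (loss $70.1k).
$712.6k: above both → same outcome either way.
$325.5k: inside the interval → strictly worse (loss $139.1k).
$183k: below both → same outcome either way.
$313.9k: inside the interval → strictly worse (loss $127.5k).
$332.4k: inside the interval → strictly worse (loss $146k).
Count: 6.

6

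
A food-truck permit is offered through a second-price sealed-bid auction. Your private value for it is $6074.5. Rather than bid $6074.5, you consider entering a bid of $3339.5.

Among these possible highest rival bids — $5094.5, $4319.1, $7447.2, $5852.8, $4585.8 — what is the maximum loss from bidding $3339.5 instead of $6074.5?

$1755.4

$5094.5: truthful gives $980, deviation gives $0 → loss $980.
$4319.1: truthful gives $1755.4, deviation gives $0 → loss $1755.4.
$7447.2: same outcome either way → loss $0.
$5852.8: truthful gives $221.7, deviation gives $0 → loss $221.7.
$4585.8: truthful gives $1488.7, deviation gives $0 → loss $1488.7.
Maximum loss: $1755.4.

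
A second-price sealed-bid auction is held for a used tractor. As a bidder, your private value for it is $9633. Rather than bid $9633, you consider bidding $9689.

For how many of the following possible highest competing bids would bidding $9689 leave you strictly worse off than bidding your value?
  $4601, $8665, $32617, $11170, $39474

0

The deviation hurts exactly when the highest competing bid lies strictly between $9633 and $9689 — overbidding then wins at a price above your value.
$4601: below both → same outcome either way.
$8665: below both → same outcome either way.
$32617: above both → same outcome either way.
$11170: above both → same outcome either way.
$39474: above both → same outcome either way.
Count: 0.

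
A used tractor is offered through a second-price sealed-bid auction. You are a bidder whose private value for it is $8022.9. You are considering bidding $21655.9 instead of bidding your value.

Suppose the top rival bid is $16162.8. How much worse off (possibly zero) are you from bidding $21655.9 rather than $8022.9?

$8139.9

Bidding your value $8022.9: you lose (since $8022.9 < $16162.8). Payoff $0.
Bidding $21655.9: you win and pay $16162.8. Payoff $8022.9 − $16162.8 = −$8139.9.
The competing bid $16162.8 lies between your value and your inflated bid, so overbidding wins an item priced above your value.
Loss from deviating = $0 − (−$8139.9) = $8139.9.
In a second-price auction your bid sets only whether you win, not what you pay, so bidding your true value is weakly dominant.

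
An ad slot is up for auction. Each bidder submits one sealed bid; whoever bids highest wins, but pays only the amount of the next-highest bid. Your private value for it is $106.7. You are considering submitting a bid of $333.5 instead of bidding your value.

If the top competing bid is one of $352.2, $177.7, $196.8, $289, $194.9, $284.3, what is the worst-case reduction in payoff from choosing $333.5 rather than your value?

$182.3

$352.2: same outcome either way → loss $0.
$177.7: truthful gives $0, deviation gives −$71 → loss $71.
$196.8: truthful gives $0, deviation gives −$90.1 → loss $90.1.
$289: truthful gives $0, deviation gives −$182.3 → loss $182.3.
$194.9: truthful gives $0, deviation gives −$88.2 → loss $88.2.
$284.3: truthful gives $0, deviation gives −$177.6 → loss $177.6.
Maximum loss: $182.3.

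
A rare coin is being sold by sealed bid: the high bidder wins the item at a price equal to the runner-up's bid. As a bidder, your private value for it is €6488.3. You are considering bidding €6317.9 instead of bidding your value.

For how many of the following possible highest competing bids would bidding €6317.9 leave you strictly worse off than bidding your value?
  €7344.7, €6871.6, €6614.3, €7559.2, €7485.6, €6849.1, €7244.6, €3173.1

0

The deviation hurts exactly when the highest competing bid lies strictly between €6317.9 and €6488.3 — underbidding then forfeits a profitable win.
€7344.7: above both → same outcome either way.
€6871.6: above both → same outcome either way.
€6614.3: above both → same outcome either way.
€7559.2: above both → same outcome either way.
€7485.6: above both → same outcome either way.
€6849.1: above both → same outcome either way.
€7244.6: above both → same outcome either way.
€3173.1: below both → same outcome either way.
Count: 0.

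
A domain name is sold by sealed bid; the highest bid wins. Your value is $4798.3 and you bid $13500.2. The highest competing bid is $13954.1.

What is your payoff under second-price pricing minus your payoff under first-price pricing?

$0

Your bid $13500.2 is below $13954.1, so you lose under either rule.
Payoff is $0 in both cases; difference = $0.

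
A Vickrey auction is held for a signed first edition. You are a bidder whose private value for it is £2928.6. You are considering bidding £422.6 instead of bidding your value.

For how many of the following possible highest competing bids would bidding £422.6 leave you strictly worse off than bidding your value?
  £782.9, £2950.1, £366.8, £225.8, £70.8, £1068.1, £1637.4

The deviation hurts exactly when the highest competing bid lies strictly between £422.6 and £2928.6 — underbidding then forfeits a profitable win.
£782.9: inside the interval → strictly worse (loss £2145.7).
£2950.1: above both → same outcome either way.
£366.8: below both → same outcome either way.
£225.8: below both → same outcome either way.
£70.8: below both → same outcome either way.
£1068.1: inside the interval → strictly worse (loss £1860.5).
£1637.4: inside the interval → strictly worse (loss £1291.2).
Count: 3.

3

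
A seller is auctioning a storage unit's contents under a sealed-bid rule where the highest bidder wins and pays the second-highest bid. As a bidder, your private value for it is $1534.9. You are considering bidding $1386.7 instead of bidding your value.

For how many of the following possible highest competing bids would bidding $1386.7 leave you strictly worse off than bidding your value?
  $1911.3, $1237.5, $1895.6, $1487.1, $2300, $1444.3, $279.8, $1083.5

2

The deviation hurts exactly when the highest competing bid lies strictly between $1386.7 and $1534.9 — underbidding then forfeits a profitable win.
$1911.3: above both → same outcome either way.
$1237.5: below both → same outcome either way.
$1895.6: above both → same outcome either way.
$1487.1: inside the interval → strictly worse (loss $47.8).
$2300: above both → same outcome either way.
$1444.3: inside the interval → strictly worse (loss $90.6).
$279.8: below both → same outcome either way.
$1083.5: below both → same outcome either way.
Count: 2.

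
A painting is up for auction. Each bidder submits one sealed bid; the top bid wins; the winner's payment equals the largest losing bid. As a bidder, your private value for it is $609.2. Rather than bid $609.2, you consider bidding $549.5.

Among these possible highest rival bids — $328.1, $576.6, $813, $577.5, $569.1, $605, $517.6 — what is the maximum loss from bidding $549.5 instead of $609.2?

$40.1

$328.1: same outcome either way → loss $0.
$576.6: truthful gives $32.6, deviation gives $0 → loss $32.6.
$813: same outcome either way → loss $0.
$577.5: truthful gives $31.7, deviation gives $0 → loss $31.7.
$569.1: truthful gives $40.1, deviation gives $0 → loss $40.1.
$605: truthful gives $4.2, deviation gives $0 → loss $4.2.
$517.6: same outcome either way → loss $0.
Maximum loss: $40.1.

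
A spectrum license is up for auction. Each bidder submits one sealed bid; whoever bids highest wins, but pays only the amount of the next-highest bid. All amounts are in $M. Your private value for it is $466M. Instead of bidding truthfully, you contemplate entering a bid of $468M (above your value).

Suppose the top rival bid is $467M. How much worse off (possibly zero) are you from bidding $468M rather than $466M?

$1M

Bidding your value $466M: you lose (since $466M < $467M). Payoff $0M.
Bidding $468M: you win and pay $467M. Payoff $466M − $467M = −$1M.
The competing bid $467M lies between your value and your inflated bid, so overbidding wins an item priced above your value.
Loss from deviating = $0M − (−$1M) = $1M.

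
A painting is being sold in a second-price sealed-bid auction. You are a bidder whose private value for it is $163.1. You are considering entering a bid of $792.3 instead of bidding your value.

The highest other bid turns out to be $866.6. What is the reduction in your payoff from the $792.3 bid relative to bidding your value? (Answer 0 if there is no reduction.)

$0

Bidding your value $163.1: you lose (since $163.1 < $866.6). Payoff $0.
Bidding $792.3: you lose. Payoff $0.
Difference = $0 − $0 = $0; both bids lead to the same outcome because the competing bid is above both your value and your alternative bid.
In a second-price auction your bid sets only whether you win, not what you pay, so bidding your true value is weakly dominant.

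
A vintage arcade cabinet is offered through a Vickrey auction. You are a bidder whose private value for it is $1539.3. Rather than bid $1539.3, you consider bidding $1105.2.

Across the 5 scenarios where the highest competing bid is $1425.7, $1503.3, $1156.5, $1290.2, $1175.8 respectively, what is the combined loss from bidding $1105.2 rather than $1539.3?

The deviation costs you only when the competing bid falls strictly between $1105.2 and $1539.3; elsewhere both bids give the same outcome.
$1425.7: truthful payoff $113.6, deviation payoff $0 → loss $113.6.
$1503.3: truthful payoff $36, deviation payoff $0 → loss $36.
$1156.5: truthful payoff $382.8, deviation payoff $0 → loss $382.8.
$1290.2: truthful payoff $249.1, deviation payoff $0 → loss $249.1.
$1175.8: truthful payoff $363.5, deviation payoff $0 → loss $363.5.
Total loss = $113.6 + $36 + $382.8 + $249.1 + $363.5 = $1145.
Because the price is fixed by the runner-up's bid, deviating from your value can only change a good outcome into a bad one — never the reverse.

$1145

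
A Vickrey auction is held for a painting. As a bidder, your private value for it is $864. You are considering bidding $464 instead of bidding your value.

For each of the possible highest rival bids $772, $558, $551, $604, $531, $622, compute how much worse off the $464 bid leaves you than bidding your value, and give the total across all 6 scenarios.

The deviation costs you only when the competing bid falls strictly between $464 and $864; elsewhere both bids give the same outcome.
$772: truthful payoff $92, deviation payoff $0 → loss $92.
$558: truthful payoff $306, deviation payoff $0 → loss $306.
$551: truthful payoff $313, deviation payoff $0 → loss $313.
$604: truthful payoff $260, deviation payoff $0 → loss $260.
$531: truthful payoff $333, deviation payoff $0 → loss $333.
$622: truthful payoff $242, deviation payoff $0 → loss $242.
Total loss = $92 + $306 + $313 + $260 + $333 + $242 = $1546.

$1546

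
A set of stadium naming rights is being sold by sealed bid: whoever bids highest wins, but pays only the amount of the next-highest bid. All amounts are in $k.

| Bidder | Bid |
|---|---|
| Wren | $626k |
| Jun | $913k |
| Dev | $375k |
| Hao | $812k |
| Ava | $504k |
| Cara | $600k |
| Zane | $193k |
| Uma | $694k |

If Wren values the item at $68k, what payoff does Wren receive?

$0k

Highest bid: Jun at $913k, so Jun wins.
Second-highest bid: Hao at $812k — that is the price the winner pays.
Wren did not win, so Wren pays nothing and receives nothing: payoff $0k.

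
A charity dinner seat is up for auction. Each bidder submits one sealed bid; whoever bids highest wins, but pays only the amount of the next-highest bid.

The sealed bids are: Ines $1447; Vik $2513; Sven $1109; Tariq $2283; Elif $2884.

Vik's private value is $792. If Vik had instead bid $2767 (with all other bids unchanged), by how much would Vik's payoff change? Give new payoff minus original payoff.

The highest bid among the other bidders is $2884; Vik's bid doesn't change that.
Original bid $2513: Vik is not highest (top rival bid is $2884); payoff $0.
Alternative bid $2767: Vik is not highest (top rival bid is $2884); payoff $0.
Change in payoff = $0 − ($0) = $0.

$0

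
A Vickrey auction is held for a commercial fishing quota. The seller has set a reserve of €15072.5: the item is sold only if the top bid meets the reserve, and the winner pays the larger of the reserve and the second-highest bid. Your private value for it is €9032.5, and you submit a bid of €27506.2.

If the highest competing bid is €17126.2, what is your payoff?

−€8093.7

Your bid €27506.2 is the highest and exceeds the reserve.
Price = max(second-highest bid, reserve) = max(€17126.2, €15072.5) = €17126.2.
Payoff = €9032.5 − €17126.2 = −€8093.7.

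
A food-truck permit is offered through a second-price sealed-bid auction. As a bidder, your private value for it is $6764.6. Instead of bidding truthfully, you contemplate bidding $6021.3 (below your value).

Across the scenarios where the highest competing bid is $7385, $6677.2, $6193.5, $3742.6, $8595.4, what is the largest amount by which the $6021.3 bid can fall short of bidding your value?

$571.1

$7385: same outcome either way → loss $0.
$6677.2: truthful gives $87.4, deviation gives $0 → loss $87.4.
$6193.5: truthful gives $571.1, deviation gives $0 → loss $571.1.
$3742.6: same outcome either way → loss $0.
$8595.4: same outcome either way → loss $0.
Maximum loss: $571.1.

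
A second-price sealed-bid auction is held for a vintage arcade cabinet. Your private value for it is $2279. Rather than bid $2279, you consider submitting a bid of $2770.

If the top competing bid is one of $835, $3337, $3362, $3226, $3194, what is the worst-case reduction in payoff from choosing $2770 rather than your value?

$835: same outcome either way → loss $0.
$3337: same outcome either way → loss $0.
$3362: same outcome either way → loss $0.
$3226: same outcome either way → loss $0.
$3194: same outcome either way → loss $0.
Maximum loss: $0.

$0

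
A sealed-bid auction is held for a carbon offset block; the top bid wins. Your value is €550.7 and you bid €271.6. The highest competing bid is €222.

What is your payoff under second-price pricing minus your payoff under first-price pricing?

€49.6

You have the highest bid, so you win under either rule.
Second-price: pay €222 → payoff €328.7.
First-price: pay your own bid €271.6 → payoff €279.1.
Difference = €328.7 − (€279.1) = €49.6.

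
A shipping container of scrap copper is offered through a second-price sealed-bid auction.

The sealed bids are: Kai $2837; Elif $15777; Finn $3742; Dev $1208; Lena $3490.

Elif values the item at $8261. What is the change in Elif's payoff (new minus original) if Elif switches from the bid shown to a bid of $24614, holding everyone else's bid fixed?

$0

The highest bid among the other bidders is $3742; Elif's bid doesn't change that.
Original bid $15777: Elif is highest, pays the top rival bid $3742; payoff $8261 − $3742 = $4519.
Alternative bid $24614: Elif is highest, pays the top rival bid $3742; payoff $8261 − $3742 = $4519.
Change in payoff = $4519 − ($4519) = $0.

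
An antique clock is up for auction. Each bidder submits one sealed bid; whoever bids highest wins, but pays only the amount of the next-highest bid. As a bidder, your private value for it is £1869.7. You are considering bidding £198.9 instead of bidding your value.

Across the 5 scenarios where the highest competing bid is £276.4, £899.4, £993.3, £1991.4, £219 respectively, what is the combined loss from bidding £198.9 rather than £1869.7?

The deviation costs you only when the competing bid falls strictly between £198.9 and £1869.7; elsewhere both bids give the same outcome.
£276.4: truthful payoff £1593.3, deviation payoff £0 → loss £1593.3.
£899.4: truthful payoff £970.3, deviation payoff £0 → loss £970.3.
£993.3: truthful payoff £876.4, deviation payoff £0 → loss £876.4.
£1991.4: outcomes coincide → loss £0.
£219: truthful payoff £1650.7, deviation payoff £0 → loss £1650.7.
Total loss = £1593.3 + £970.3 + £876.4 + £1650.7 = £5090.7.
In a second-price auction your bid sets only whether you win, not what you pay, so bidding your true value is weakly dominant.

£5090.7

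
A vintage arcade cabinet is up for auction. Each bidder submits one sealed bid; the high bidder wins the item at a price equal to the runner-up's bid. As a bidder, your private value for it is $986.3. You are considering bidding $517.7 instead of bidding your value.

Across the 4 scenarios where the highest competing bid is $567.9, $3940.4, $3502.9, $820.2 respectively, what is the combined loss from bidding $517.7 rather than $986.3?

$584.5

The deviation costs you only when the competing bid falls strictly between $517.7 and $986.3; elsewhere both bids give the same outcome.
$567.9: truthful payoff $418.4, deviation payoff $0 → loss $418.4.
$3940.4: outcomes coincide → loss $0.
$3502.9: outcomes coincide → loss $0.
$820.2: truthful payoff $166.1, deviation payoff $0 → loss $166.1.
Total loss = $418.4 + $166.1 = $584.5.
Because the price is fixed by the runner-up's bid, deviating from your value can only change a good outcome into a bad one — never the reverse.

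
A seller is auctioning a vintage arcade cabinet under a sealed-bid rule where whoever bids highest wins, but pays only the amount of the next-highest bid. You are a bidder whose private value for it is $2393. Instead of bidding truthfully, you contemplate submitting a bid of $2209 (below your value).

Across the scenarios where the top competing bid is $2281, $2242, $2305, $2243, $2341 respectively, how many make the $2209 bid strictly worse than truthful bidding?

5

The deviation hurts exactly when the highest competing bid lies strictly between $2209 and $2393 — underbidding then forfeits a profitable win.
$2281: inside the interval → strictly worse (loss $112).
$2242: inside the interval → strictly worse (loss $151).
$2305: inside the interval → strictly worse (loss $88).
$2243: inside the interval → strictly worse (loss $150).
$2341: inside the interval → strictly worse (loss $52).
Count: 5.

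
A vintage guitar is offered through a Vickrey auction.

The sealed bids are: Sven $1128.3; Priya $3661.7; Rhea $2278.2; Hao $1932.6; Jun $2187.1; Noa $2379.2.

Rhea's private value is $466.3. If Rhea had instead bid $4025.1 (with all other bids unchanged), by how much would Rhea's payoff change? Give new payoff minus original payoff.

The highest bid among the other bidders is $3661.7; Rhea's bid doesn't change that.
Original bid $2278.2: Rhea is not highest (top rival bid is $3661.7); payoff $0.
Alternative bid $4025.1: Rhea is highest, pays the top rival bid $3661.7; payoff $466.3 − $3661.7 = −$3195.4.
Change in payoff = −$3195.4 − ($0) = −$3195.4.

−$3195.4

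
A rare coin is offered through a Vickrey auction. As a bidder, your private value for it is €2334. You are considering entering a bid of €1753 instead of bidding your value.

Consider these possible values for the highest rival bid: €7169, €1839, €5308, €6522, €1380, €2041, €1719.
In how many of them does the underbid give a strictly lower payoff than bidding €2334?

The deviation hurts exactly when the highest competing bid lies strictly between €1753 and €2334 — underbidding then forfeits a profitable win.
€7169: above both → same outcome either way.
€1839: inside the interval → strictly worse (loss €495).
€5308: above both → same outcome either way.
€6522: above both → same outcome either way.
€1380: below both → same outcome either way.
€2041: inside the interval → strictly worse (loss €293).
€1719: below both → same outcome either way.
Count: 2.

2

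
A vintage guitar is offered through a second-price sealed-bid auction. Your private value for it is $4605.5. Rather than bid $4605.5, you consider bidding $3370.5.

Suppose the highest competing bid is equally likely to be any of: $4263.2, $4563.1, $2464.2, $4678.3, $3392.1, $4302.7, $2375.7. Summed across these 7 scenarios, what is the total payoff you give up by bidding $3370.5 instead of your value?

$1900.9

The deviation costs you only when the competing bid falls strictly between $3370.5 and $4605.5; elsewhere both bids give the same outcome.
$4263.2: truthful payoff $342.3, deviation payoff $0 → loss $342.3.
$4563.1: truthful payoff $42.4, deviation payoff $0 → loss $42.4.
$2464.2: outcomes coincide → loss $0.
$4678.3: outcomes coincide → loss $0.
$3392.1: truthful payoff $1213.4, deviation payoff $0 → loss $1213.4.
$4302.7: truthful payoff $302.8, deviation payoff $0 → loss $302.8.
$2375.7: outcomes coincide → loss $0.
Total loss = $342.3 + $42.4 + $1213.4 + $302.8 = $1900.9.
Because the price is fixed by the runner-up's bid, deviating from your value can only change a good outcome into a bad one — never the reverse.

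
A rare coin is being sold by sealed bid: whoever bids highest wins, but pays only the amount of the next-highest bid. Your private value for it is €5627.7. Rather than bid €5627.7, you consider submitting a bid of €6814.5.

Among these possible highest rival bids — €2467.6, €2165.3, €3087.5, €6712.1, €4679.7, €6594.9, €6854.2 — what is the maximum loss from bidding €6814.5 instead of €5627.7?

€1084.4

€2467.6: same outcome either way → loss €0.
€2165.3: same outcome either way → loss €0.
€3087.5: same outcome either way → loss €0.
€6712.1: truthful gives €0, deviation gives −€1084.4 → loss €1084.4.
€4679.7: same outcome either way → loss €0.
€6594.9: truthful gives €0, deviation gives −€967.2 → loss €967.2.
€6854.2: same outcome either way → loss €0.
Maximum loss: €1084.4.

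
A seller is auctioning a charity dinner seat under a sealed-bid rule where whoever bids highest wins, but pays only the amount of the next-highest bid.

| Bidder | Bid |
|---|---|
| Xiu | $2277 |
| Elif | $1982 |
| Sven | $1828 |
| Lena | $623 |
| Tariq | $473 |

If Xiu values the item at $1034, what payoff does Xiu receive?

Highest bid: Xiu at $2277, so Xiu wins.
Second-highest bid: Elif at $1982 — that is the price the winner pays.
Xiu's payoff = value − price = $1034 − $1982 = −$948.

−$948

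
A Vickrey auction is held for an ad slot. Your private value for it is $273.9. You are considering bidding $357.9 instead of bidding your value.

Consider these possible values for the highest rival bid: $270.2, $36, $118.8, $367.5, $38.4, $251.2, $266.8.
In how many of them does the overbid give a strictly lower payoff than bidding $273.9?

0

The deviation hurts exactly when the highest competing bid lies strictly between $273.9 and $357.9 — overbidding then wins at a price above your value.
$270.2: below both → same outcome either way.
$36: below both → same outcome either way.
$118.8: below both → same outcome either way.
$367.5: above both → same outcome either way.
$38.4: below both → same outcome either way.
$251.2: below both → same outcome either way.
$266.8: below both → same outcome either way.
Count: 0.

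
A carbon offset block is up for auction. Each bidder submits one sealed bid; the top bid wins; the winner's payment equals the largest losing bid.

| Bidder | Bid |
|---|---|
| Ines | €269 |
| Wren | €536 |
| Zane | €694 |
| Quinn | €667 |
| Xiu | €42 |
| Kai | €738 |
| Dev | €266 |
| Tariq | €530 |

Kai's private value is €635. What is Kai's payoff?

Highest bid: Kai at €738, so Kai wins.
Second-highest bid: Zane at €694 — that is the price the winner pays.
Kai's payoff = value − price = €635 − €694 = −€59.

−€59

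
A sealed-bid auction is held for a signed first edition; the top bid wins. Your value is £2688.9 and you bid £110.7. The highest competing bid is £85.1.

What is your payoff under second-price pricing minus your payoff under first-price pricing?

You have the highest bid, so you win under either rule.
Second-price: pay £85.1 → payoff £2603.8.
First-price: pay your own bid £110.7 → payoff £2578.2.
Difference = £2603.8 − (£2578.2) = £25.6.

£25.6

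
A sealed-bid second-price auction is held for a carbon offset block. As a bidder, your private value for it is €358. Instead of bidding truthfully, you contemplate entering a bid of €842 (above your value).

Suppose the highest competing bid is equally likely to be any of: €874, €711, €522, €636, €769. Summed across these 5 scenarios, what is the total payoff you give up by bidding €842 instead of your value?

€1206

The deviation costs you only when the competing bid falls strictly between €358 and €842; elsewhere both bids give the same outcome.
€874: outcomes coincide → loss €0.
€711: truthful payoff €0, deviation payoff −€353 → loss €353.
€522: truthful payoff €0, deviation payoff −€164 → loss €164.
€636: truthful payoff €0, deviation payoff −€278 → loss €278.
€769: truthful payoff €0, deviation payoff −€411 → loss €411.
Total loss = €353 + €164 + €278 + €411 = €1206.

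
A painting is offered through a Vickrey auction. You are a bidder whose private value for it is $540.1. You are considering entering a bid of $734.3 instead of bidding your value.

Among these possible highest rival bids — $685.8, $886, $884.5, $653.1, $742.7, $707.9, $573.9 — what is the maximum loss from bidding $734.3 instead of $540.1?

$685.8: truthful gives $0, deviation gives −$145.7 → loss $145.7.
$886: same outcome either way → loss $0.
$884.5: same outcome either way → loss $0.
$653.1: truthful gives $0, deviation gives −$113 → loss $113.
$742.7: same outcome either way → loss $0.
$707.9: truthful gives $0, deviation gives −$167.8 → loss $167.8.
$573.9: truthful gives $0, deviation gives −$33.8 → loss $33.8.
Maximum loss: $167.8.

$167.8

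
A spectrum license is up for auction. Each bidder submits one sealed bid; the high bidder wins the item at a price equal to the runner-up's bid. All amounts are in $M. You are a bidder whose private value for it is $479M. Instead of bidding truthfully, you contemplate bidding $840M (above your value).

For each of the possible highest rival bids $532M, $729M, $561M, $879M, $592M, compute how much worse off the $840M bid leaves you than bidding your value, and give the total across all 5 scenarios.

The deviation costs you only when the competing bid falls strictly between $479M and $840M; elsewhere both bids give the same outcome.
$532M: truthful payoff $0M, deviation payoff −$53M → loss $53M.
$729M: truthful payoff $0M, deviation payoff −$250M → loss $250M.
$561M: truthful payoff $0M, deviation payoff −$82M → loss $82M.
$879M: outcomes coincide → loss $0M.
$592M: truthful payoff $0M, deviation payoff −$113M → loss $113M.
Total loss = $53M + $250M + $82M + $113M = $498M.
Truthful bidding weakly dominates here: raising your bid can only win items priced above your value, and lowering it can only forfeit items priced below.

$498M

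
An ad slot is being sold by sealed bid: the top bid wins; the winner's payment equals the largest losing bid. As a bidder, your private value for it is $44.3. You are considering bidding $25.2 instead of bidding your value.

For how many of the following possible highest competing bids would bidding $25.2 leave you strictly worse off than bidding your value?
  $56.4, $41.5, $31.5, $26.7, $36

4

The deviation hurts exactly when the highest competing bid lies strictly between $25.2 and $44.3 — underbidding then forfeits a profitable win.
$56.4: above both → same outcome either way.
$41.5: inside the interval → strictly worse (loss $2.8).
$31.5: inside the interval → strictly worse (loss $12.8).
$26.7: inside the interval → strictly worse (loss $17.6).
$36: inside the interval → strictly worse (loss $8.3).
Count: 4.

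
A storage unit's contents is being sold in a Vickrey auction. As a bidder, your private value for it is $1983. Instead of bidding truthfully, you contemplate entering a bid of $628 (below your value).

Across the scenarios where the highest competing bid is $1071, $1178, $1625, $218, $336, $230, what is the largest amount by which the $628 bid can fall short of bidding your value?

$912

$1071: truthful gives $912, deviation gives $0 → loss $912.
$1178: truthful gives $805, deviation gives $0 → loss $805.
$1625: truthful gives $358, deviation gives $0 → loss $358.
$218: same outcome either way → loss $0.
$336: same outcome either way → loss $0.
$230: same outcome either way → loss $0.
Maximum loss: $912.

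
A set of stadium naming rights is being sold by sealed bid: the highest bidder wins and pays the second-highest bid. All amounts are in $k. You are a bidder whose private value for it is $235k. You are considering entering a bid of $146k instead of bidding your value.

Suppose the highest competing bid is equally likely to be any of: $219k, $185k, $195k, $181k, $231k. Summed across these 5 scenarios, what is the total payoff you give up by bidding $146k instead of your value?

$164k

The deviation costs you only when the competing bid falls strictly between $146k and $235k; elsewhere both bids give the same outcome.
$219k: truthful payoff $16k, deviation payoff $0k → loss $16k.
$185k: truthful payoff $50k, deviation payoff $0k → loss $50k.
$195k: truthful payoff $40k, deviation payoff $0k → loss $40k.
$181k: truthful payoff $54k, deviation payoff $0k → loss $54k.
$231k: truthful payoff $4k, deviation payoff $0k → loss $4k.
Total loss = $16k + $50k + $40k + $54k + $4k = $164k.
Because the price is fixed by the runner-up's bid, deviating from your value can only change a good outcome into a bad one — never the reverse.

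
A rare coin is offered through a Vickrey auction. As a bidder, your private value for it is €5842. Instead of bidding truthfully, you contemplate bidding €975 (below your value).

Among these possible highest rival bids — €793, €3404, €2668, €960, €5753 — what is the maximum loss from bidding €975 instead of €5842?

€793: same outcome either way → loss €0.
€3404: truthful gives €2438, deviation gives €0 → loss €2438.
€2668: truthful gives €3174, deviation gives €0 → loss €3174.
€960: same outcome either way → loss €0.
€5753: truthful gives €89, deviation gives €0 → loss €89.
Maximum loss: €3174.

€3174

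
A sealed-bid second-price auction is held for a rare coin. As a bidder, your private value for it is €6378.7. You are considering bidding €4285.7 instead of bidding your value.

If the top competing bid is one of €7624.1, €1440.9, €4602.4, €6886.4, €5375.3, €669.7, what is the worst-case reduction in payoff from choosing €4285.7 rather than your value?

€7624.1: same outcome either way → loss €0.
€1440.9: same outcome either way → loss €0.
€4602.4: truthful gives €1776.3, deviation gives €0 → loss €1776.3.
€6886.4: same outcome either way → loss €0.
€5375.3: truthful gives €1003.4, deviation gives €0 → loss €1003.4.
€669.7: same outcome either way → loss €0.
Maximum loss: €1776.3.

€1776.3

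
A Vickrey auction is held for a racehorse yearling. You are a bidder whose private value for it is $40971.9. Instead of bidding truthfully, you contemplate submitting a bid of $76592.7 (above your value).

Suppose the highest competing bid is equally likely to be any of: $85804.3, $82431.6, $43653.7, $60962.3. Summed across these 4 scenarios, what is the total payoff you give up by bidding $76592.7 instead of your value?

$22672.2

The deviation costs you only when the competing bid falls strictly between $40971.9 and $76592.7; elsewhere both bids give the same outcome.
$85804.3: outcomes coincide → loss $0.
$82431.6: outcomes coincide → loss $0.
$43653.7: truthful payoff $0, deviation payoff −$2681.8 → loss $2681.8.
$60962.3: truthful payoff $0, deviation payoff −$19990.4 → loss $19990.4.
Total loss = $2681.8 + $19990.4 = $22672.2.
Because the price is fixed by the runner-up's bid, deviating from your value can only change a good outcome into a bad one — never the reverse.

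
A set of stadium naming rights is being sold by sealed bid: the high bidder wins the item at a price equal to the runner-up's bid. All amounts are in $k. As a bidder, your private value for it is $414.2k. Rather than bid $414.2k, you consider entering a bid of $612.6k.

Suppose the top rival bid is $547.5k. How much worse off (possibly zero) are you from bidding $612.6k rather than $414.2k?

Bidding your value $414.2k: you lose (since $414.2k < $547.5k). Payoff $0k.
Bidding $612.6k: you win and pay $547.5k. Payoff $414.2k − $547.5k = −$133.3k.
The competing bid $547.5k lies between your value and your inflated bid, so overbidding wins an item priced above your value.
Loss from deviating = $0k − (−$133.3k) = $133.3k.
In a second-price auction your bid sets only whether you win, not what you pay, so bidding your true value is weakly dominant.

$133.3k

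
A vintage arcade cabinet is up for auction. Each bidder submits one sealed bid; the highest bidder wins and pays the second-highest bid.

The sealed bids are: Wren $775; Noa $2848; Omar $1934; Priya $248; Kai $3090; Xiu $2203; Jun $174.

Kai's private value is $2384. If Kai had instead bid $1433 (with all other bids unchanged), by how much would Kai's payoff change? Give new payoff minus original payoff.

$464

The highest bid among the other bidders is $2848; Kai's bid doesn't change that.
Original bid $3090: Kai is highest, pays the top rival bid $2848; payoff $2384 − $2848 = −$464.
Alternative bid $1433: Kai is not highest (top rival bid is $2848); payoff $0.
Change in payoff = $0 − (−$464) = $464.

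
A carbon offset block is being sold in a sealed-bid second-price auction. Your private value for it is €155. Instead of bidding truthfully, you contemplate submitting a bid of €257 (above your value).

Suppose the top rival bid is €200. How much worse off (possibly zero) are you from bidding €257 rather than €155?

Bidding your value €155: you lose (since €155 < €200). Payoff €0.
Bidding €257: you win and pay €200. Payoff €155 − €200 = −€45.
The competing bid €200 lies between your value and your inflated bid, so overbidding wins an item priced above your value.
Loss from deviating = €0 − (−€45) = €45.

€45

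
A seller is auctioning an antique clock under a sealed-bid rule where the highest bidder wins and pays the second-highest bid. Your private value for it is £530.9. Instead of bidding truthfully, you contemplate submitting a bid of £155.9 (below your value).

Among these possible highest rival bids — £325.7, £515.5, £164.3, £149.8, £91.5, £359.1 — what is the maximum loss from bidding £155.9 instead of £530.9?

£325.7: truthful gives £205.2, deviation gives £0 → loss £205.2.
£515.5: truthful gives £15.4, deviation gives £0 → loss £15.4.
£164.3: truthful gives £366.6, deviation gives £0 → loss £366.6.
£149.8: same outcome either way → loss £0.
£91.5: same outcome either way → loss £0.
£359.1: truthful gives £171.8, deviation gives £0 → loss £171.8.
Maximum loss: £366.6.

£366.6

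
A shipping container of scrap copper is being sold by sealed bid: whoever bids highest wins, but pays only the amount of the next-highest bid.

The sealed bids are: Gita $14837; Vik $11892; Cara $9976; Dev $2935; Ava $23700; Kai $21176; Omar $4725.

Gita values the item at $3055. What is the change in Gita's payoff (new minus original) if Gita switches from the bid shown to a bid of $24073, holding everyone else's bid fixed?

The highest bid among the other bidders is $23700; Gita's bid doesn't change that.
Original bid $14837: Gita is not highest (top rival bid is $23700); payoff $0.
Alternative bid $24073: Gita is highest, pays the top rival bid $23700; payoff $3055 − $23700 = −$20645.
Change in payoff = −$20645 − ($0) = −$20645.

−$20645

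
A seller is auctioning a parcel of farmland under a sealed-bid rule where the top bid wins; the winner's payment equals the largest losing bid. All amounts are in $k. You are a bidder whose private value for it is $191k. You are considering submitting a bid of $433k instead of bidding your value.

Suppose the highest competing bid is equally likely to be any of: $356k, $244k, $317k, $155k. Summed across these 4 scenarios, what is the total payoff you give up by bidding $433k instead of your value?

The deviation costs you only when the competing bid falls strictly between $191k and $433k; elsewhere both bids give the same outcome.
$356k: truthful payoff $0k, deviation payoff −$165k → loss $165k.
$244k: truthful payoff $0k, deviation payoff −$53k → loss $53k.
$317k: truthful payoff $0k, deviation payoff −$126k → loss $126k.
$155k: outcomes coincide → loss $0k.
Total loss = $165k + $53k + $126k = $344k.

$344k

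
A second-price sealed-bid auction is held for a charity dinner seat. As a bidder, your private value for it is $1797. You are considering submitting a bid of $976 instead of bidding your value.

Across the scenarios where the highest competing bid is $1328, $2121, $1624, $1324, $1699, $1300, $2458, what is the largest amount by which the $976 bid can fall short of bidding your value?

$497

$1328: truthful gives $469, deviation gives $0 → loss $469.
$2121: same outcome either way → loss $0.
$1624: truthful gives $173, deviation gives $0 → loss $173.
$1324: truthful gives $473, deviation gives $0 → loss $473.
$1699: truthful gives $98, deviation gives $0 → loss $98.
$1300: truthful gives $497, deviation gives $0 → loss $497.
$2458: same outcome either way → loss $0.
Maximum loss: $497.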